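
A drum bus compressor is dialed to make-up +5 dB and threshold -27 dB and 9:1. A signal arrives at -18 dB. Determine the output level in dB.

Overshoot: -18 − (-27) = 9 dB.
At 9:1 the overshoot is divided by 9, leaving 1 dB above threshold.
That puts the output at -26 dB; make-up adds 5 dB, giving -21 dB.

-21 dB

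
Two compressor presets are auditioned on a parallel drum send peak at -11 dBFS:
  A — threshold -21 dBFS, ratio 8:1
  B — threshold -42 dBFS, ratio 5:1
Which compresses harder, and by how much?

A: 10 dB over, compressed to 1.25 dB over, so 8.75 dB of GR.
B: 31 dB over, compressed to 6.2 dB over, so 24.8 dB of GR.
B applies 16.05 dB more gain reduction.

B, by 16.05 dB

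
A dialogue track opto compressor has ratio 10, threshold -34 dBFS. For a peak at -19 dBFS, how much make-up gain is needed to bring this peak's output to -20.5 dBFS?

Overshoot 15 dB → 15/10 = 1.5 dB after compression, so the compressed level is -34 + 1.5 = -32.5 dBFS.
Make-up = target − compressed = -20.5 − (-32.5) = 12 dB.

12 dB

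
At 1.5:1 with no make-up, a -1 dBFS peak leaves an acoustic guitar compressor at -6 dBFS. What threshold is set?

Input is 15 dB above T (since output overshoot × R = input overshoot: (-6 − T)·1.5 = -1 − T gives T = -16 dBFS).
Check: -16 + (-1 − (-16))/1.5 = -16 + 10 = -6 dBFS. ✓

-16 dBFS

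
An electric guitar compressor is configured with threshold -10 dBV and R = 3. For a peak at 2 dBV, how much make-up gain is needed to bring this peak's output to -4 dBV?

Overshoot 12 dB → 12/3 = 4 dB after compression, so the compressed level is -10 + 4 = -6 dBV.
Make-up = target − compressed = -4 − (-6) = 2 dB.

2 dB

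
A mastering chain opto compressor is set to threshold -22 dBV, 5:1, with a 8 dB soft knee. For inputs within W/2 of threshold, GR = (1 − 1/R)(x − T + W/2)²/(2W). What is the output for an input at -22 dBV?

x − T + W/2 = -22 − (-22) + 4 = 4.
GR = (1 − 1/5) × 4² / 16 = 0.8 × 16 / 16 = 0.8 dB.
Output = -22 − 0.8 = -22.8 dBV.

-22.8 dBV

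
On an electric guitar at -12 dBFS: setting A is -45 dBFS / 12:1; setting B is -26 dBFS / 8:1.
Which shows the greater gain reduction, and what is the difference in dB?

A, by 18 dB

A: GR = 33 − 33/12 = 30.25 dB.
B: GR = 14 − 14/8 = 12.25 dB.
Difference: 18 dB in favour of A.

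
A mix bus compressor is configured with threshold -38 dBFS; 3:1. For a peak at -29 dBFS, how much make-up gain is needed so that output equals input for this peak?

Overshoot 9 dB → 9/3 = 3 dB after compression, so the compressed level is -38 + 3 = -35 dBFS.
Make-up = target − compressed = -29 − (-35) = 6 dB.

6 dB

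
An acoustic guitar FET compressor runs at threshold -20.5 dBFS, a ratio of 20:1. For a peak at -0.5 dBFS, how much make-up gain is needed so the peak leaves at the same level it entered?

19 dB

Without make-up, output = threshold + overshoot/20 = -20.5 + 1 = -19.5 dBFS.
Gap to target: 19 dB.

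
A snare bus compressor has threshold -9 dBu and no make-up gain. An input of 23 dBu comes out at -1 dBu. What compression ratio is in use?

4:1

Input overshoot = 23 − (-9) = 32 dB; output overshoot = -1 − (-9) = 8 dB.
Ratio = 32 / 8 = 4.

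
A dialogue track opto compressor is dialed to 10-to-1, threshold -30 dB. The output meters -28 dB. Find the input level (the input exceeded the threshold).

Post-compression overshoot = -28 − (-30) = 2 dB.
Before 10:1 compression the overshoot was 2 × 10 = 20 dB, so input = -30 + 20 = -10 dB.

-10 dB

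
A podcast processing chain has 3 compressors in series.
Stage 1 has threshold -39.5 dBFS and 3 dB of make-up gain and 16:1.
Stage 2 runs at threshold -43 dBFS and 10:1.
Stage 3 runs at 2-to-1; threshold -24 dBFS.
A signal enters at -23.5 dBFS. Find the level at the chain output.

Stage 1: overshoot 16 dB → 16/16 = 1 dB → -38.5 dBFS; +3 dB make-up → -35.5 dBFS.
Stage 2: 7.5 dB above -43 dBFS, reduced 10:1 to 0.75 dB above → -42.25 dBFS.
Stage 3: below threshold (-42.25 ≤ -24); passes unchanged; output -42.25 dBFS.

-42.25 dBFS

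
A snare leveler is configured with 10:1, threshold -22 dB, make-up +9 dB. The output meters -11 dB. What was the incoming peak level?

-2 dB

Remove make-up: -11 − 9 = -20 dB.
That's 2 dB above the -22 dB threshold.
Undo the ratio: input overshoot = 2 × 10 = 20 dB, giving input = -2 dB.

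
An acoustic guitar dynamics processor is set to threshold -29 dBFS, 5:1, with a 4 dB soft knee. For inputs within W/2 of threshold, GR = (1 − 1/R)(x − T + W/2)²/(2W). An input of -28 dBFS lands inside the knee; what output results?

x − T + W/2 = -28 − (-29) + 2 = 3.
GR = (1 − 1/5) × 3² / 8 = 0.8 × 9 / 8 = 0.9 dB.
Output = -28 − 0.9 = -28.9 dBFS.

-28.9 dBFS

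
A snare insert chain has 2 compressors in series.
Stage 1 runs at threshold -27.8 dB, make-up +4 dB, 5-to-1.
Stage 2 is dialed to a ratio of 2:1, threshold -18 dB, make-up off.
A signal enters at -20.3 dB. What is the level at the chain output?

-22.3 dB

Stage 1: overshoot 7.5 dB → 7.5/5 = 1.5 dB → -26.3 dB; +4 dB make-up → -22.3 dB.
Stage 2: -22.3 dB ≤ -18 dB, so stage 2 doesn't engage; output -22.3 dB.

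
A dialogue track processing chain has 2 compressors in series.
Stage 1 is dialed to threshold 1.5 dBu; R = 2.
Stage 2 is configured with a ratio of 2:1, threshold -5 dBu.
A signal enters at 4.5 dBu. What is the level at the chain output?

-1 dBu

Stage 1: overshoot 3 dB → 3/2 = 1.5 dB → 3 dBu.
Stage 2: overshoot 8 dB → 8/2 = 4 dB → -1 dBu.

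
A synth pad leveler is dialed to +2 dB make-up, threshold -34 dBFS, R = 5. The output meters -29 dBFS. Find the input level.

Stripping the +2 dB make-up gives -31 dBFS at the gain stage.
The compressed level sits -31 − (-34) = 3 dB over threshold.
Input overshoot = R × output overshoot = 15 dB → input = -34 + 15 = -19 dBFS.

-19 dBFS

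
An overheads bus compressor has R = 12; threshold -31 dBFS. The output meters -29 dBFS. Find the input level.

-7 dBFS

That's 2 dB above the -31 dBFS threshold.
Undo the ratio: input overshoot = 2 × 12 = 24 dB, giving input = -7 dBFS.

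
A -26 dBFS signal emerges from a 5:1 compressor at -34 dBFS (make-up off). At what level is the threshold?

Gain reduction = -26 − (-34) = 8 dB; output overshoot = GR / (R − 1) = 8 / 4 = 2 dB.
Threshold = output − output overshoot = -34 − 2 = -36 dBFS.

-36 dBFS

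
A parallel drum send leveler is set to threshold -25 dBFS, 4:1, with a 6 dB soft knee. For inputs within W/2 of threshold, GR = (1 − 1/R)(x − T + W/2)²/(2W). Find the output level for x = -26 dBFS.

-26.25 dBFS

x − T + W/2 = -26 − (-25) + 3 = 2.
GR = (1 − 1/4) × 2² / 12 = 0.75 × 4 / 12 = 0.25 dB.
Output = -26 − 0.25 = -26.25 dBFS.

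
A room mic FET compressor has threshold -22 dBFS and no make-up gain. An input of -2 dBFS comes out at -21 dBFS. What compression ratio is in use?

Input overshoot = -2 − (-22) = 20 dB; output overshoot = -21 − (-22) = 1 dB.
Ratio = 20 / 1 = 20.

20:1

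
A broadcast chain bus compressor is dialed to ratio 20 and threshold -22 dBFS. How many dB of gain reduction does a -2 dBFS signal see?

19 dB

Overshoot = -2 − (-22) = 20 dB.
After 20:1 compression the overshoot becomes 20/20 = 1 dB.
So the signal is attenuated by 20 − 1 = 19 dB.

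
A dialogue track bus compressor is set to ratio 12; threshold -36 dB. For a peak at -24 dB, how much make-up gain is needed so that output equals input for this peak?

11 dB

Overshoot 12 dB → 12/12 = 1 dB after compression, so the compressed level is -36 + 1 = -35 dB.
Make-up = target − compressed = -24 − (-35) = 11 dB.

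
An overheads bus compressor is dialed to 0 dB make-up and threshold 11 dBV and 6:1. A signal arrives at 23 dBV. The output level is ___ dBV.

23 dBV sits 12 dB over threshold.
The 12 dB excess becomes 2 dB after 6:1 reduction.
Output = 11 + 2 = 13 dBV.

13 dBV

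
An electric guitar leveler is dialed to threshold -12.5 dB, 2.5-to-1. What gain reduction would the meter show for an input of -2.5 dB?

6 dB

The signal is 10 dB above threshold.
At 2.5:1, output sits 10/2.5 = 4 dB above threshold.
GR = overshoot in − overshoot out = 10 − 4 = 6 dB.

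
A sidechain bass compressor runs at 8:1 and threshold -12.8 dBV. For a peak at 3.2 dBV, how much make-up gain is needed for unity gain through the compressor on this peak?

14 dB

Without make-up, output = threshold + overshoot/8 = -12.8 + 2 = -10.8 dBV.
Gap to target: 14 dB.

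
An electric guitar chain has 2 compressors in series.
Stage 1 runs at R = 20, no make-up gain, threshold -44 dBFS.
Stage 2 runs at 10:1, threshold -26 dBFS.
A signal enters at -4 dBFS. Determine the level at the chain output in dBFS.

-42 dBFS

Stage 1: -4 dBFS is 40 dB over -44 dBFS; at 20:1 that becomes 2 dB over, giving -42 dBFS.
Stage 2: -42 dBFS ≤ -26 dBFS, so stage 2 doesn't engage; output -42 dBFS.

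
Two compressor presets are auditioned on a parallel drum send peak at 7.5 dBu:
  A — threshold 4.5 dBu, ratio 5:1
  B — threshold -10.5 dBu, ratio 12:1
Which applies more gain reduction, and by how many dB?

A: 3 dB over, compressed to 0.6 dB over, so 2.4 dB of GR.
B: 18 dB over, compressed to 1.5 dB over, so 16.5 dB of GR.
B reduces 14.1 dB more.

B, by 14.1 dB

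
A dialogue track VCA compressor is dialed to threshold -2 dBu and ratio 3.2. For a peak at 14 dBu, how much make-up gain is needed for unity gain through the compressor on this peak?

11 dB

The peak compresses to -2 + 16/3.2 = 3 dBu.
To reach 14 dBu requires 14 − 3 = 11 dB of make-up.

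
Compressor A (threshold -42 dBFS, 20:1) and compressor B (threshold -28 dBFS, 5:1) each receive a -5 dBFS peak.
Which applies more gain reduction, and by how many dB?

A: GR = 37 − 37/20 = 35.15 dB.
B: GR = 23 − 23/5 = 18.4 dB.
A applies 16.75 dB more gain reduction.

A, by 16.75 dB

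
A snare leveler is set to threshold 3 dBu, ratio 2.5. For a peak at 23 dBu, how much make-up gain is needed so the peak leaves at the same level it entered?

The peak compresses to 3 + 20/2.5 = 11 dBu.
To reach 23 dBu requires 23 − 11 = 12 dB of make-up.

12 dB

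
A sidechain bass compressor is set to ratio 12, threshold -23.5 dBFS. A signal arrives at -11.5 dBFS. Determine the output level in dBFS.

-22.5 dBFS

The input is 12 dB above the -23.5 dBFS threshold.
At 12:1 the overshoot is divided by 12, leaving 1 dB above threshold.
So the level is -23.5 + 1 = -22.5 dBFS.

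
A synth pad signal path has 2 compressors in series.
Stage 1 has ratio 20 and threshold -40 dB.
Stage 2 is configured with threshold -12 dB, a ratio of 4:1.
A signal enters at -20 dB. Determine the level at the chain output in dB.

-39 dB

Stage 1: 20 dB above -40 dB, reduced 20:1 to 1 dB above → -39 dB.
Stage 2: below threshold (-39 ≤ -12); passes unchanged; output -39 dB.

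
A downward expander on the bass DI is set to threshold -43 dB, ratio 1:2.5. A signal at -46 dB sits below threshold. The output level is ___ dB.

Undershoot = (-43) − (-46) = 3 dB.
At 1:2.5, that expands to 7.5 dB under threshold.
Output = -43 − 7.5 = -50.5 dB.

-50.5 dB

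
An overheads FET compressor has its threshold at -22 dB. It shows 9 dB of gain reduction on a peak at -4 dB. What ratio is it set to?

2:1

Input overshoot = -4 − (-22) = 18 dB.
Output overshoot = 18 − 9 = 9 dB.
Ratio = input overshoot / output overshoot = 18 / 9 = 2.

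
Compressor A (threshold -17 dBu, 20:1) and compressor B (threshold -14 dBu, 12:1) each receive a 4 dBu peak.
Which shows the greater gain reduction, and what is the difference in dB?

A: GR = 21 − 21/20 = 19.95 dB.
B: GR = 18 − 18/12 = 16.5 dB.
Difference: 3.45 dB in favour of A.

A, by 3.45 dB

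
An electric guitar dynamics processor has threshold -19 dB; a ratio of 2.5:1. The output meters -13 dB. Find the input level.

-4 dB

The compressed level sits -13 − (-19) = 6 dB over threshold.
Undo the ratio: input overshoot = 6 × 2.5 = 15 dB, giving input = -4 dB.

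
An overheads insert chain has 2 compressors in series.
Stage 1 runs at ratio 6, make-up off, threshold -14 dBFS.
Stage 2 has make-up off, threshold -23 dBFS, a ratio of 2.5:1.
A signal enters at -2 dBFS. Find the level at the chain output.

-18.6 dBFS

Stage 1: 12 dB above -14 dBFS, reduced 6:1 to 2 dB above → -12 dBFS.
Stage 2: 11 dB above -23 dBFS, reduced 2.5:1 to 4.4 dB above → -18.6 dBFS.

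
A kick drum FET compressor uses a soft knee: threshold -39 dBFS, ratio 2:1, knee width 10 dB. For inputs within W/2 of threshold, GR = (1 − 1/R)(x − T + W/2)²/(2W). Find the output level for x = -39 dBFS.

-39.625 dBFS

x − T + W/2 = -39 − (-39) + 5 = 5.
GR = (1 − 1/2) × 5² / 20 = 0.5 × 25 / 20 = 0.625 dB.
Output = -39 − 0.625 = -39.625 dBFS.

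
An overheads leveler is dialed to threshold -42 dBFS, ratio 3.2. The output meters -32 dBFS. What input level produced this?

-10 dBFS

Post-compression overshoot = -32 − (-42) = 10 dB.
Input overshoot = R × output overshoot = 32 dB → input = -42 + 32 = -10 dBFS.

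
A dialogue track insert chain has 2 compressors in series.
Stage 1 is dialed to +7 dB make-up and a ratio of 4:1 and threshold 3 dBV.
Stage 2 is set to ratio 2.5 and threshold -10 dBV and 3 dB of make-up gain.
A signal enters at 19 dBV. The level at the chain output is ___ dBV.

2.6 dBV

Stage 1: 19 dBV is 16 dB over 3 dBV; at 4:1 that becomes 4 dB over, giving 7 dBV; +7 dB make-up → 14 dBV.
Stage 2: overshoot 24 dB → 24/2.5 = 9.6 dB → -0.4 dBV; +3 dB make-up → 2.6 dBV.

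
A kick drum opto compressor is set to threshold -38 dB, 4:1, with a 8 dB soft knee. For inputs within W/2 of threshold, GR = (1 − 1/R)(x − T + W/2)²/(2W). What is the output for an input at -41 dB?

x − T + W/2 = -41 − (-38) + 4 = 1.
GR = (1 − 1/4) × 1² / 16 = 0.75 × 1 / 16 = 0.046875 dB.
Output = -41 − 0.046875 = -41.046875 dB.

-41.046875 dB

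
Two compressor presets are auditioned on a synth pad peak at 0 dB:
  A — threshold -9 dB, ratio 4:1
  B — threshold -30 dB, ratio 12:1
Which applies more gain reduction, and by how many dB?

B, by 20.75 dB

A: GR = 9 − 9/4 = 6.75 dB.
B: GR = 30 − 30/12 = 27.5 dB.
Difference: 20.75 dB in favour of B.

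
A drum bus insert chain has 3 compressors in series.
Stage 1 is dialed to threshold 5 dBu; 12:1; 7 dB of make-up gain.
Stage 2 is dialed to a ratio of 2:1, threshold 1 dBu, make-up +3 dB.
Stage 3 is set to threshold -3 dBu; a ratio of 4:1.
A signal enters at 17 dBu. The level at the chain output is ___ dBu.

Stage 1: 12 dB above 5 dBu, reduced 12:1 to 1 dB above → 6 dBu; +7 dB make-up → 13 dBu.
Stage 2: 12 dB above 1 dBu, reduced 2:1 to 6 dB above → 7 dBu; +3 dB make-up → 10 dBu.
Stage 3: 13 dB above -3 dBu, reduced 4:1 to 3.25 dB above → 0.25 dBu.

0.25 dBu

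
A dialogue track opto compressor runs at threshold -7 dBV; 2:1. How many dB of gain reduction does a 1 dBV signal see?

4 dB

Overshoot = 1 − (-7) = 8 dB.
A 2:1 ratio leaves 4 dB of that excess.
GR = overshoot in − overshoot out = 8 − 4 = 4 dB.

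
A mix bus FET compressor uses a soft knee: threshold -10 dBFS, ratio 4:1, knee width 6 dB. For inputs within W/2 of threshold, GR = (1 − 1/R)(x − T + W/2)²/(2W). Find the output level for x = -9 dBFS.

-10 dBFS

x − T + W/2 = -9 − (-10) + 3 = 4.
GR = (1 − 1/4) × 4² / 12 = 0.75 × 16 / 12 = 1 dB.
Output = -9 − 1 = -10 dBFS.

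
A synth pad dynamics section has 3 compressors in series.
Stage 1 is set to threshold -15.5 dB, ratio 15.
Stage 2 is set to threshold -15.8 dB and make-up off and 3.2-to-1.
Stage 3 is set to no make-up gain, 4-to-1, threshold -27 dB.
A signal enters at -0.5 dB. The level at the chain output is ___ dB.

Stage 1: -0.5 dB is 15 dB over -15.5 dB; at 15:1 that becomes 1 dB over, giving -14.5 dB.
Stage 2: overshoot 1.3 dB → 1.3/3.2 = 0.40625 dB → -15.39375 dB.
Stage 3: -15.39375 dB is 11.60625 dB over -27 dB; at 4:1 that becomes 2.901562 dB over, giving -24.098437 dB.

-24.098437 dB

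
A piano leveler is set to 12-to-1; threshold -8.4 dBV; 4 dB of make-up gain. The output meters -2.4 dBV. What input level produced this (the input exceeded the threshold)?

15.6 dBV

Before make-up, the level was -2.4 − 4 = -6.4 dBV.
Post-compression overshoot = -6.4 − (-8.4) = 2 dB.
Input overshoot = R × output overshoot = 24 dB → input = -8.4 + 24 = 15.6 dBV.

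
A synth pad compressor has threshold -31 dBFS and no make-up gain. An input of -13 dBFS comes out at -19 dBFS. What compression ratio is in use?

1.5:1

Input overshoot = -13 − (-31) = 18 dB; output overshoot = -19 − (-31) = 12 dB.
Ratio = 18 / 12 = 1.5.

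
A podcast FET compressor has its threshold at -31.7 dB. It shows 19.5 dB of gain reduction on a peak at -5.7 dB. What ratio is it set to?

4:1

Input overshoot = -5.7 − (-31.7) = 26 dB.
Output overshoot = 26 − 19.5 = 6.5 dB.
Ratio = input overshoot / output overshoot = 26 / 6.5 = 4.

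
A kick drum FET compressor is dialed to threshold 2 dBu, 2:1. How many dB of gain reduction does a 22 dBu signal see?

22 dBu exceeds the threshold by 20 dB.
At 2:1, output sits 20/2 = 10 dB above threshold.
So the signal is attenuated by 20 − 10 = 10 dB.

10 dB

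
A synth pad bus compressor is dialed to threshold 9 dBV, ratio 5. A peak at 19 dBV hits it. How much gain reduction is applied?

The signal is 10 dB above threshold.
At 5:1, output sits 10/5 = 2 dB above threshold.
Gain reduction = 10 − 2 = 8 dB.

8 dB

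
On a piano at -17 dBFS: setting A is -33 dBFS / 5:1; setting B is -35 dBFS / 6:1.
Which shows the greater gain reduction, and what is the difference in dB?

B, by 2.2 dB

A: 16 dB over, compressed to 3.2 dB over, so 12.8 dB of GR.
B: 18 dB over, compressed to 3 dB over, so 15 dB of GR.
B applies 2.2 dB more gain reduction.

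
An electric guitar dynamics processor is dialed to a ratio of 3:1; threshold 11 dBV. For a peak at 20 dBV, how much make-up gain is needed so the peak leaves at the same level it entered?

Overshoot 9 dB → 9/3 = 3 dB after compression, so the compressed level is 11 + 3 = 14 dBV.
Make-up = target − compressed = 20 − 14 = 6 dB.

6 dB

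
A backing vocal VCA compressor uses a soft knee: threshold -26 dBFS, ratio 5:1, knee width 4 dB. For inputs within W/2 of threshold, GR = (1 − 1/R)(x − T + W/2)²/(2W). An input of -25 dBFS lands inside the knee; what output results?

x − T + W/2 = -25 − (-26) + 2 = 3.
GR = (1 − 1/5) × 3² / 8 = 0.8 × 9 / 8 = 0.9 dB.
Output = -25 − 0.9 = -25.9 dBFS.

-25.9 dBFS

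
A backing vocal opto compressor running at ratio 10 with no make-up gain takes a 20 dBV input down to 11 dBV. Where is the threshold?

Let T be the threshold. Output overshoot = (input overshoot)/R, so 11 − T = (20 − T)/10.
10·(11 − T) = 20 − T → 9·T = 110 − 20 = 90.
T = 90/9 = 10 dBV.

10 dBV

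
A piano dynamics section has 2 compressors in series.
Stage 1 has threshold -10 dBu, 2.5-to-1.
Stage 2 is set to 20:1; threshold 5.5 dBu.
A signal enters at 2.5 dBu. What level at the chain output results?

-5 dBu

Stage 1: 12.5 dB above -10 dBu, reduced 2.5:1 to 5 dB above → -5 dBu.
Stage 2: -5 dBu is at or below the 5.5 dBu threshold — no compression; output -5 dBu.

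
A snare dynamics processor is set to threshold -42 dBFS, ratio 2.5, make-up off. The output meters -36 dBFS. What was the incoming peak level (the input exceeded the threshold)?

-27 dBFS

That's 6 dB above the -42 dBFS threshold.
Undo the ratio: input overshoot = 6 × 2.5 = 15 dB, giving input = -27 dBFS.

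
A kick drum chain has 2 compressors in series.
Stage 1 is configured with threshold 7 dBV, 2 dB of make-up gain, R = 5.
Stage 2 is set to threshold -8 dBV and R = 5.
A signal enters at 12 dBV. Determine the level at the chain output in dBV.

-4.4 dBV

Stage 1: overshoot 5 dB → 5/5 = 1 dB → 8 dBV; +2 dB make-up → 10 dBV.
Stage 2: overshoot 18 dB → 18/5 = 3.6 dB → -4.4 dBV.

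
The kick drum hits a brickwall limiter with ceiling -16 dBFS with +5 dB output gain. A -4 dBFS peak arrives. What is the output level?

-11 dBFS

At ∞:1, everything above -16 dBFS is held at the ceiling.
Output gain then adds 5 dB: -16 + 5 = -11 dBFS.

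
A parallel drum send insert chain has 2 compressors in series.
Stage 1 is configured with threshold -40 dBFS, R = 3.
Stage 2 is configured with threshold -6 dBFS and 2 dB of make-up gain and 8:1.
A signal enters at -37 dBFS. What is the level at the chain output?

-37 dBFS

Stage 1: -37 dBFS is 3 dB over -40 dBFS; at 3:1 that becomes 1 dB over, giving -39 dBFS.
Stage 2: below threshold (-39 ≤ -6); passes unchanged; make-up brings it to -37 dBFS.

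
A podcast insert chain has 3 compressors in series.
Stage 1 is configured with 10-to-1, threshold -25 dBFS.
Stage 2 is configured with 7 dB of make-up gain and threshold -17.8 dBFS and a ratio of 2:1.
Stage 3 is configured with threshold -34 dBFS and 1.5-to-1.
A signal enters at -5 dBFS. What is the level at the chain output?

Stage 1: 20 dB above -25 dBFS, reduced 10:1 to 2 dB above → -23 dBFS.
Stage 2: -23 dBFS is at or below the -17.8 dBFS threshold — no compression; make-up brings it to -16 dBFS.
Stage 3: 18 dB above -34 dBFS, reduced 1.5:1 to 12 dB above → -22 dBFS.

-22 dBFS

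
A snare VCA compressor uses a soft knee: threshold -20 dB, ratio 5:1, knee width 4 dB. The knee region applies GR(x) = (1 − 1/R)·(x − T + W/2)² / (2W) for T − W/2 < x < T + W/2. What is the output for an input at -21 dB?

-21.1 dB

x − T + W/2 = -21 − (-20) + 2 = 1.
GR = (1 − 1/5) × 1² / 8 = 0.8 × 1 / 8 = 0.1 dB.
Output = -21 − 0.1 = -21.1 dB.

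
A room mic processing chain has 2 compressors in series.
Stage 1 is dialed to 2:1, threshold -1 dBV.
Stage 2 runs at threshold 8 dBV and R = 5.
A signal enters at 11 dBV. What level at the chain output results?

5 dBV

Stage 1: 11 dBV is 12 dB over -1 dBV; at 2:1 that becomes 6 dB over, giving 5 dBV.
Stage 2: 5 dBV is at or below the 8 dBV threshold — no compression; output 5 dBV.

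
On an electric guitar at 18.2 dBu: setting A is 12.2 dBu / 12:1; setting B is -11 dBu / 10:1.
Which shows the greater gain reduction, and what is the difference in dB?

A: 6 dB over, compressed to 0.5 dB over, so 5.5 dB of GR.
B: 29.2 dB over, compressed to 2.92 dB over, so 26.28 dB of GR.
B applies 20.78 dB more gain reduction.

B, by 20.78 dB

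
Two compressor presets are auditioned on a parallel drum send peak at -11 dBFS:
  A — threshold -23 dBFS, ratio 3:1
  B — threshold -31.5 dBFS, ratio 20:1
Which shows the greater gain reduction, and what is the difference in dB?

A: overshoot 12 dB → output overshoot 4 dB → GR 8 dB.
B: overshoot 20.5 dB → output overshoot 1.025 dB → GR 19.475 dB.
Difference: 11.475 dB in favour of B.

B, by 11.475 dB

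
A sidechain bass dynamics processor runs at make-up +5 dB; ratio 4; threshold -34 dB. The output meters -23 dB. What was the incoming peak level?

-10 dB

Stripping the +5 dB make-up gives -28 dB at the gain stage.
Post-compression overshoot = -28 − (-34) = 6 dB.
Undo the ratio: input overshoot = 6 × 4 = 24 dB, giving input = -10 dB.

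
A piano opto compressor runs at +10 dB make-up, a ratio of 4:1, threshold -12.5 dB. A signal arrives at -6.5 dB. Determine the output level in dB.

-1 dB

-6.5 dB sits 6 dB over threshold.
The 6 dB excess becomes 1.5 dB after 4:1 reduction.
Output = -12.5 + 1.5 = -11 dB; make-up adds 10 dB, giving -1 dB.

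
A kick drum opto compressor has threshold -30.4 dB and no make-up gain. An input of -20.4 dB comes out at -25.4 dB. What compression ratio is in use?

2:1

Input overshoot = -20.4 − (-30.4) = 10 dB; output overshoot = -25.4 − (-30.4) = 5 dB.
Ratio = 10 / 5 = 2.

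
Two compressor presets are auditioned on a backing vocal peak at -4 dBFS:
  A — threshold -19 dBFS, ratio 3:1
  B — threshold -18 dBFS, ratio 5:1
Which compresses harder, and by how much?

B, by 1.2 dB

A: 15 dB over, compressed to 5 dB over, so 10 dB of GR.
B: 14 dB over, compressed to 2.8 dB over, so 11.2 dB of GR.
B applies 1.2 dB more gain reduction.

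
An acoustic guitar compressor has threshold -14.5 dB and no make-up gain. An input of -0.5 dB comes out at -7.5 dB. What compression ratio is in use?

Input overshoot = -0.5 − (-14.5) = 14 dB; output overshoot = -7.5 − (-14.5) = 7 dB.
Ratio = 14 / 7 = 2.

2:1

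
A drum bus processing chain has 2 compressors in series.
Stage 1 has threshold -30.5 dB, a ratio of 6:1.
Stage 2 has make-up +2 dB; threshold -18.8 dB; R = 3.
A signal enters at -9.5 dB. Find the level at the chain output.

Stage 1: 21 dB above -30.5 dB, reduced 6:1 to 3.5 dB above → -27 dB.
Stage 2: below threshold (-27 ≤ -18.8); passes unchanged; make-up brings it to -25 dB.

-25 dB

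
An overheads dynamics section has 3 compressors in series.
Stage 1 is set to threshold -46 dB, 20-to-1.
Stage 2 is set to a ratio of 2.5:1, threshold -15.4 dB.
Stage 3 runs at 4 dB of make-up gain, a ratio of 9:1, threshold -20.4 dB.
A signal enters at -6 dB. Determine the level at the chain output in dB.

Stage 1: -6 dB is 40 dB over -46 dB; at 20:1 that becomes 2 dB over, giving -44 dB.
Stage 2: -44 dB is at or below the -15.4 dB threshold — no compression; output -44 dB.
Stage 3: -44 dB ≤ -20.4 dB, so stage 3 doesn't engage; make-up brings it to -40 dB.

-40 dB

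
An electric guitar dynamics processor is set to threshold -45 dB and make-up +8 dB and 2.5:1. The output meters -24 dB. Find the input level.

Remove make-up: -24 − 8 = -32 dB.
Post-compression overshoot = -32 − (-45) = 13 dB.
Input overshoot = R × output overshoot = 32.5 dB → input = -45 + 32.5 = -12.5 dB.

-12.5 dB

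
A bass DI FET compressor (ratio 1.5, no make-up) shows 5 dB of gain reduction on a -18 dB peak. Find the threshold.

-33 dB

Gain reduction = -18 − (-23) = 5 dB; output overshoot = GR / (R − 1) = 5 / 0.5 = 10 dB.
Threshold = output − output overshoot = -23 − 10 = -33 dB.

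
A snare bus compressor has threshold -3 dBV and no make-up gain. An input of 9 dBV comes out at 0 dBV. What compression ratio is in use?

Input overshoot = 9 − (-3) = 12 dB; output overshoot = 0 − (-3) = 3 dB.
Ratio = 12 / 3 = 4.

4:1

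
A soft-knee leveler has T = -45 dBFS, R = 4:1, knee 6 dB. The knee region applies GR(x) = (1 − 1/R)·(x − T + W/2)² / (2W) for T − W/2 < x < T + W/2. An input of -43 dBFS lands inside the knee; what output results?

x − T + W/2 = -43 − (-45) + 3 = 5.
GR = (1 − 1/4) × 5² / 12 = 0.75 × 25 / 12 = 1.5625 dB.
Output = -43 − 1.5625 = -44.5625 dBFS.

-44.5625 dBFS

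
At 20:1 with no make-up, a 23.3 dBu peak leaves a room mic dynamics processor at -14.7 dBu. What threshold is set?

Gain reduction = 23.3 − (-14.7) = 38 dB; output overshoot = GR / (R − 1) = 38 / 19 = 2 dB.
Threshold = output − output overshoot = -14.7 − 2 = -16.7 dBu.

-16.7 dBu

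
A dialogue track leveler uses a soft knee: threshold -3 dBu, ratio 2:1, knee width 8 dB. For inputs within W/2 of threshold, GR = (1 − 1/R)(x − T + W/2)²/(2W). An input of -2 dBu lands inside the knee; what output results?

x − T + W/2 = -2 − (-3) + 4 = 5.
GR = (1 − 1/2) × 5² / 16 = 0.5 × 25 / 16 = 0.78125 dB.
Output = -2 − 0.78125 = -2.78125 dBu.

-2.78125 dBu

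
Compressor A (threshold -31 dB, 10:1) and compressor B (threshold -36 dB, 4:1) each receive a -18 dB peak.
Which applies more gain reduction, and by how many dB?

B, by 1.8 dB

A: 13 dB over, compressed to 1.3 dB over, so 11.7 dB of GR.
B: 18 dB over, compressed to 4.5 dB over, so 13.5 dB of GR.
B reduces 1.8 dB more.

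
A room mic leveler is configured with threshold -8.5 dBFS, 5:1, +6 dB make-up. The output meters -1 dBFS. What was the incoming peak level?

-1 dBFS

Stripping the +6 dB make-up gives -7 dBFS at the gain stage.
That's 1.5 dB above the -8.5 dBFS threshold.
Input overshoot = R × output overshoot = 7.5 dB → input = -8.5 + 7.5 = -1 dBFS.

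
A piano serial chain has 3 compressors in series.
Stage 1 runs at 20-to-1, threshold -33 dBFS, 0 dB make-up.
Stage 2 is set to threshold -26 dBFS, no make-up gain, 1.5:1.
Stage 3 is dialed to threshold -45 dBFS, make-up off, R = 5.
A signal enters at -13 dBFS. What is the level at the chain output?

-42.4 dBFS

Stage 1: 20 dB above -33 dBFS, reduced 20:1 to 1 dB above → -32 dBFS.
Stage 2: below threshold (-32 ≤ -26); passes unchanged; output -32 dBFS.
Stage 3: overshoot 13 dB → 13/5 = 2.6 dB → -42.4 dBFS.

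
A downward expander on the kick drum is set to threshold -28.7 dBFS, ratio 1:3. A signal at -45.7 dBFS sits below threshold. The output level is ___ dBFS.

The input is 17 dB below the -28.7 dBFS threshold.
A 1:3 expander multiplies undershoot by 3: 17 × 3 = 51 dB below threshold.
Output = -28.7 − 51 = -79.7 dBFS.

-79.7 dBFS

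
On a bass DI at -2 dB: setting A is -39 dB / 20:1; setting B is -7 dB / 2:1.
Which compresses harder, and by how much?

A: GR = 37 − 37/20 = 35.15 dB.
B: GR = 5 − 5/2 = 2.5 dB.
A applies 32.65 dB more gain reduction.

A, by 32.65 dB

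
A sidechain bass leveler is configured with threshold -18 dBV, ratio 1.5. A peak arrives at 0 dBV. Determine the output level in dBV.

0 dBV sits 18 dB over threshold.
The 18 dB excess becomes 12 dB after 1.5:1 reduction.
That puts the output at -6 dBV.

-6 dBV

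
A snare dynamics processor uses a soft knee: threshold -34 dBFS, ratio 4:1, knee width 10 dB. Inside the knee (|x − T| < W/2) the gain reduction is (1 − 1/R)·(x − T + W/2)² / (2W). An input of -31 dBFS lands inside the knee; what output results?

-33.4 dBFS

x − T + W/2 = -31 − (-34) + 5 = 8.
GR = (1 − 1/4) × 8² / 20 = 0.75 × 64 / 20 = 2.4 dB.
Output = -31 − 2.4 = -33.4 dBFS.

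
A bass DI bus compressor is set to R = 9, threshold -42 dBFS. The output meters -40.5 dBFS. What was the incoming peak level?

-28.5 dBFS

The compressed level sits -40.5 − (-42) = 1.5 dB over threshold.
Undo the ratio: input overshoot = 1.5 × 9 = 13.5 dB, giving input = -28.5 dBFS.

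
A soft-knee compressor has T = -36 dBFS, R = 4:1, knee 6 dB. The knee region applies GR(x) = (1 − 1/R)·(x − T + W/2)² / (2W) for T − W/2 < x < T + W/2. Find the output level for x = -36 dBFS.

-36.5625 dBFS

x − T + W/2 = -36 − (-36) + 3 = 3.
GR = (1 − 1/4) × 3² / 12 = 0.75 × 9 / 12 = 0.5625 dB.
Output = -36 − 0.5625 = -36.5625 dBFS.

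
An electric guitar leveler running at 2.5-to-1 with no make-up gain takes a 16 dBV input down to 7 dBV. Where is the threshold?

1 dBV

Input is 15 dB above T (since output overshoot × R = input overshoot: (7 − T)·2.5 = 16 − T gives T = 1 dBV).
Check: 1 + (16 − 1)/2.5 = 1 + 6 = 7 dBV. ✓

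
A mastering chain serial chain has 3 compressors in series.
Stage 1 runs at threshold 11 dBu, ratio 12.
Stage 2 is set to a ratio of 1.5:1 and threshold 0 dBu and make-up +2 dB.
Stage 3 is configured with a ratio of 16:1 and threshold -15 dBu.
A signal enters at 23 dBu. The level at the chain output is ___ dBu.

-13.4375 dBu

Stage 1: 12 dB above 11 dBu, reduced 12:1 to 1 dB above → 12 dBu.
Stage 2: 12 dB above 0 dBu, reduced 1.5:1 to 8 dB above → 8 dBu; +2 dB make-up → 10 dBu.
Stage 3: 10 dBu is 25 dB over -15 dBu; at 16:1 that becomes 1.5625 dB over, giving -13.4375 dBu.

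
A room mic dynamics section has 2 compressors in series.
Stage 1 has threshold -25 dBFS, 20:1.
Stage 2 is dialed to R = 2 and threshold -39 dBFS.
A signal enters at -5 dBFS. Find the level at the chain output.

Stage 1: 20 dB above -25 dBFS, reduced 20:1 to 1 dB above → -24 dBFS.
Stage 2: 15 dB above -39 dBFS, reduced 2:1 to 7.5 dB above → -31.5 dBFS.

-31.5 dBFS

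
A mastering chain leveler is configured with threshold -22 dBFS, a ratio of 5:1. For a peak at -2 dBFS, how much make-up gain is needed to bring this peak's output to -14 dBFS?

4 dB

Without make-up, output = threshold + overshoot/5 = -22 + 4 = -18 dBFS.
Gap to target: 4 dB.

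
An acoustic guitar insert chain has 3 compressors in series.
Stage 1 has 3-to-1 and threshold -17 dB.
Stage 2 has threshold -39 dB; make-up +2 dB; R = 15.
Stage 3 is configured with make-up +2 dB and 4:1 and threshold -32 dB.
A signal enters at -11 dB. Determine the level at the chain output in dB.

-33.4 dB

Stage 1: overshoot 6 dB → 6/3 = 2 dB → -15 dB.
Stage 2: overshoot 24 dB → 24/15 = 1.6 dB → -37.4 dB; +2 dB make-up → -35.4 dB.
Stage 3: -35.4 dB ≤ -32 dB, so stage 3 doesn't engage; make-up brings it to -33.4 dB.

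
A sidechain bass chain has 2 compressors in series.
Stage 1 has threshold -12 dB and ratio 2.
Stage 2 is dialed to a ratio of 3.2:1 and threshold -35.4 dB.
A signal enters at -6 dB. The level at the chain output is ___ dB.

-27.15 dB

Stage 1: -6 dB is 6 dB over -12 dB; at 2:1 that becomes 3 dB over, giving -9 dB.
Stage 2: overshoot 26.4 dB → 26.4/3.2 = 8.25 dB → -27.15 dB.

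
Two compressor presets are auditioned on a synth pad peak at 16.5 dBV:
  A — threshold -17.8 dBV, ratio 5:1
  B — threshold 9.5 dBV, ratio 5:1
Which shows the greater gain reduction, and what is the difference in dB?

A: overshoot 34.3 dB → output overshoot 6.86 dB → GR 27.44 dB.
B: overshoot 7 dB → output overshoot 1.4 dB → GR 5.6 dB.
Difference: 21.84 dB in favour of A.

A, by 21.84 dB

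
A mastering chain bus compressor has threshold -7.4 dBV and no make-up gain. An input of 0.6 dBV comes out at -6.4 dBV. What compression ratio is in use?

8:1

Input overshoot = 0.6 − (-7.4) = 8 dB; output overshoot = -6.4 − (-7.4) = 1 dB.
Ratio = 8 / 1 = 8.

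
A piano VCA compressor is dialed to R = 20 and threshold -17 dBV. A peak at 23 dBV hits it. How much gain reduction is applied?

23 dBV exceeds the threshold by 40 dB.
After 20:1 compression the overshoot becomes 40/20 = 2 dB.
Gain reduction = 40 − 2 = 38 dB.

38 dB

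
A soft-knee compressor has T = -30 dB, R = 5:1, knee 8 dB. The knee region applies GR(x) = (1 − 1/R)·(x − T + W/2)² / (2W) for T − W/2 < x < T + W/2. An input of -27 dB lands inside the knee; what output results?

-29.45 dB

x − T + W/2 = -27 − (-30) + 4 = 7.
GR = (1 − 1/5) × 7² / 16 = 0.8 × 49 / 16 = 2.45 dB.
Output = -27 − 2.45 = -29.45 dB.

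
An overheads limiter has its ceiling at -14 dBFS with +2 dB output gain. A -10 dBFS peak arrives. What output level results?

The limiter clamps the peak to its -14 dBFS ceiling.
Output gain then adds 2 dB: -14 + 2 = -12 dBFS.

-12 dBFS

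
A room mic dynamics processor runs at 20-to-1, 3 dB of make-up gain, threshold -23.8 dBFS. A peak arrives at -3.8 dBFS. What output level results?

The input is 20 dB above the -23.8 dBFS threshold.
20:1 compression reduces that to 20/20 = 1 dB over.
Output = -23.8 + 1 = -22.8 dBFS; make-up adds 3 dB, giving -19.8 dBFS.

-19.8 dBFS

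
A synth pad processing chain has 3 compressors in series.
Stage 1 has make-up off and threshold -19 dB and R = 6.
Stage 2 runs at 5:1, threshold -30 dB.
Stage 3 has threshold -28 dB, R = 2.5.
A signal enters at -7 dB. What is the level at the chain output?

-27.76 dB

Stage 1: overshoot 12 dB → 12/6 = 2 dB → -17 dB.
Stage 2: -17 dB is 13 dB over -30 dB; at 5:1 that becomes 2.6 dB over, giving -27.4 dB.
Stage 3: 0.6 dB above -28 dB, reduced 2.5:1 to 0.24 dB above → -27.76 dB.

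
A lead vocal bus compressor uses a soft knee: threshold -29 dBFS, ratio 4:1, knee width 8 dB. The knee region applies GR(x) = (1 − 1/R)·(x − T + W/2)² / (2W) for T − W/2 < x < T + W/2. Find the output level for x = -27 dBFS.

x − T + W/2 = -27 − (-29) + 4 = 6.
GR = (1 − 1/4) × 6² / 16 = 0.75 × 36 / 16 = 1.6875 dB.
Output = -27 − 1.6875 = -28.6875 dBFS.

-28.6875 dBFS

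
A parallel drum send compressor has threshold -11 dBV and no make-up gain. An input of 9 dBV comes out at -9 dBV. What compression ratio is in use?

10:1

Input overshoot = 9 − (-11) = 20 dB; output overshoot = -9 − (-11) = 2 dB.
Ratio = 20 / 2 = 10.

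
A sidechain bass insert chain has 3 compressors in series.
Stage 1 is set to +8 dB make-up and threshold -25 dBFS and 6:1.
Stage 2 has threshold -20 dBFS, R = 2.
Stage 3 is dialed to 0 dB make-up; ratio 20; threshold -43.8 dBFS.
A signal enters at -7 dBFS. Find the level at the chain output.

-42.46 dBFS

Stage 1: overshoot 18 dB → 18/6 = 3 dB → -22 dBFS; +8 dB make-up → -14 dBFS.
Stage 2: -14 dBFS is 6 dB over -20 dBFS; at 2:1 that becomes 3 dB over, giving -17 dBFS.
Stage 3: 26.8 dB above -43.8 dBFS, reduced 20:1 to 1.34 dB above → -42.46 dBFS.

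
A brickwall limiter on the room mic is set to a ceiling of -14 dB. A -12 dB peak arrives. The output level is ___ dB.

At ∞:1, everything above -14 dB is held at the ceiling.

-14 dB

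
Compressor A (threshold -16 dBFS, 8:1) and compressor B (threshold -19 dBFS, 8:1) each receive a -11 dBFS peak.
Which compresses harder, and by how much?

B, by 2.625 dB

A: GR = 5 − 5/8 = 4.375 dB.
B: GR = 8 − 8/8 = 7 dB.
B applies 2.625 dB more gain reduction.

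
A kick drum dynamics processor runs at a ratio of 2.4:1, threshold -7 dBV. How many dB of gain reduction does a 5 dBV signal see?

The signal is 12 dB above threshold.
A 2.4:1 ratio leaves 5 dB of that excess.
So the signal is attenuated by 12 − 5 = 7 dB.

7 dB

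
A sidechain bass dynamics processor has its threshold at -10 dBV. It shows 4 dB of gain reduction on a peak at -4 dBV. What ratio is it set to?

Input overshoot = -4 − (-10) = 6 dB.
Output overshoot = 6 − 4 = 2 dB.
Ratio = input overshoot / output overshoot = 6 / 2 = 3.

3:1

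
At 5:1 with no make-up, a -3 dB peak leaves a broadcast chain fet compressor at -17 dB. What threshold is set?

-20.5 dB

Input is 17.5 dB above T (since output overshoot × R = input overshoot: (-17 − T)·5 = -3 − T gives T = -20.5 dB).
Check: -20.5 + (-3 − (-20.5))/5 = -20.5 + 3.5 = -17 dB. ✓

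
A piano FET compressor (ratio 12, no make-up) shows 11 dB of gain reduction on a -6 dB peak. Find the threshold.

-18 dB

Gain reduction = -6 − (-17) = 11 dB; output overshoot = GR / (R − 1) = 11 / 11 = 1 dB.
Threshold = output − output overshoot = -17 − 1 = -18 dB.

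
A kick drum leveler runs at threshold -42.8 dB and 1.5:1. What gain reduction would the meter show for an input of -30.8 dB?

-30.8 dB exceeds the threshold by 12 dB.
A 1.5:1 ratio leaves 8 dB of that excess.
GR = overshoot in − overshoot out = 12 − 8 = 4 dB.

4 dB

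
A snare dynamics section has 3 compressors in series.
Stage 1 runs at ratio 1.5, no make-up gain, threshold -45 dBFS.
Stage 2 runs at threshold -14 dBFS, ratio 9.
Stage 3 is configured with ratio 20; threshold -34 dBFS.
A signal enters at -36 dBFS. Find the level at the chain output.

Stage 1: -36 dBFS is 9 dB over -45 dBFS; at 1.5:1 that becomes 6 dB over, giving -39 dBFS.
Stage 2: -39 dBFS ≤ -14 dBFS, so stage 2 doesn't engage; output -39 dBFS.
Stage 3: -39 dBFS ≤ -34 dBFS, so stage 3 doesn't engage; output -39 dBFS.

-39 dBFS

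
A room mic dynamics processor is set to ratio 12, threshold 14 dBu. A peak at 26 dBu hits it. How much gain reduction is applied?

11 dB

26 dBu exceeds the threshold by 12 dB.
A 12:1 ratio leaves 1 dB of that excess.
GR = overshoot in − overshoot out = 12 − 1 = 11 dB.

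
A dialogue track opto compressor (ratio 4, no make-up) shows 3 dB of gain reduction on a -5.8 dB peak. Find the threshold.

Input is 4 dB above T (since output overshoot × R = input overshoot: (-8.8 − T)·4 = -5.8 − T gives T = -9.8 dB).
Check: -9.8 + (-5.8 − (-9.8))/4 = -9.8 + 1 = -8.8 dB. ✓

-9.8 dB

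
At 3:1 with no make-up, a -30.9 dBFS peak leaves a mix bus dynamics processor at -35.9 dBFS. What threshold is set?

Input is 7.5 dB above T (since output overshoot × R = input overshoot: (-35.9 − T)·3 = -30.9 − T gives T = -38.4 dBFS).
Check: -38.4 + (-30.9 − (-38.4))/3 = -38.4 + 2.5 = -35.9 dBFS. ✓

-38.4 dBFS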